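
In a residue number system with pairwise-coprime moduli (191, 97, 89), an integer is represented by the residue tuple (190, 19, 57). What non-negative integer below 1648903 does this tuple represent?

Combine the congruences pairwise.
From x ≡ 190 (mod 191) write x = 190 + 191t. Substituting into x ≡ 19 (mod 97) gives 191t ≡ 23 (mod 97), and since 94⁻¹ ≡ 32 (mod 97), t ≡ 57. Hence x ≡ 190 + 191·57 = 11077 (mod 18527).
From x ≡ 11077 (mod 18527) write x = 11077 + 18527t. Substituting into x ≡ 57 (mod 89) gives 18527t ≡ 16 (mod 89), and since 15⁻¹ ≡ 6 (mod 89), t ≡ 7. Hence x ≡ 11077 + 18527·7 = 140766 (mod 1648903).

140766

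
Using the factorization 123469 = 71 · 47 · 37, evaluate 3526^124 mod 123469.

18378

Mod 71: 3526 ≡ 47; by Fermat, exponent reduces to 124 mod 70 = 54; 47^54 ≡ 60 (mod 71).
Mod 47: 3526 ≡ 1; by Fermat, exponent reduces to 124 mod 46 = 32; 1^32 ≡ 1 (mod 47).
Mod 37: 3526 ≡ 11; by Fermat, exponent reduces to 124 mod 36 = 16; 11^16 ≡ 26 (mod 37).
Combine by CRT: x ≡ 60 (mod 71), x ≡ 1 (mod 47), x ≡ 26 (mod 37) ⇒ x ≡ 18378 (mod 123469).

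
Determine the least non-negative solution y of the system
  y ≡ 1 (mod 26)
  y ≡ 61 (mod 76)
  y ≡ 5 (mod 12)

gcd(26, 76) = 2 and 2 | (61 − 1), so the pair is consistent; merging gives y ≡ 365 (mod 988), where 988 = lcm(26, 76).
gcd(988, 12) = 4 and 4 | (5 − 365), so the pair is consistent; merging gives y ≡ 365 (mod 2964), where 2964 = lcm(988, 12).
The solution is unique modulo lcm(26, 76, 12) = 2964.

365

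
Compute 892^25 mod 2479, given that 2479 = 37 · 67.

770

Mod 37: 892 ≡ 4; 4^25 ≡ 30 (mod 37).
Mod 67: 892 ≡ 21; 21^25 ≡ 33 (mod 67).
Combine by CRT: x ≡ 30 (mod 37), x ≡ 33 (mod 67) ⇒ x ≡ 770 (mod 2479).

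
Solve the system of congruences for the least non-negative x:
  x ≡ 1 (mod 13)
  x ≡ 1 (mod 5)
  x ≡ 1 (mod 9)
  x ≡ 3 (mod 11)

586

Combine the congruences pairwise.
From x ≡ 1 (mod 13) write x = 1 + 13t. Substituting into x ≡ 1 (mod 5) gives 13t ≡ 0 (mod 5), and since 3⁻¹ ≡ 2 (mod 5), t ≡ 0. Hence x ≡ 1 + 13·0 = 1 (mod 65).
From x ≡ 1 (mod 65) write x = 1 + 65t. Substituting into x ≡ 1 (mod 9) gives 65t ≡ 0 (mod 9), and since 2⁻¹ ≡ 5 (mod 9), t ≡ 0. Hence x ≡ 1 + 65·0 = 1 (mod 585).
From x ≡ 1 (mod 585) write x = 1 + 585t. Substituting into x ≡ 3 (mod 11) gives 585t ≡ 2 (mod 11), and since 2⁻¹ ≡ 6 (mod 11), t ≡ 1. Hence x ≡ 1 + 585·1 = 586 (mod 6435).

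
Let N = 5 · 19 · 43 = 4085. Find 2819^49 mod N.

Mod 5: 2819 ≡ 4; by Fermat, exponent reduces to 49 mod 4 = 1; 4^1 ≡ 4 (mod 5).
Mod 19: 2819 ≡ 7; by Fermat, exponent reduces to 49 mod 18 = 13; 7^13 ≡ 7 (mod 19).
Mod 43: 2819 ≡ 24; by Fermat, exponent reduces to 49 mod 42 = 7; 24^7 ≡ 6 (mod 43).
Combine by CRT: x ≡ 4 (mod 5), x ≡ 7 (mod 19), x ≡ 6 (mod 43) ⇒ x ≡ 2629 (mod 4085).

2629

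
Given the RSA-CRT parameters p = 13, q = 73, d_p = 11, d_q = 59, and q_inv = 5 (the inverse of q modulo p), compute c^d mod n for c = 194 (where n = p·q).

m₁ = c^(d_p) mod p: c ≡ 12 (mod 13), and 12^11 mod 13 = 12.
m₂ = c^(d_q) mod q: c ≡ 48 (mod 73), and 48^59 mod 73 = 50.
h = q_inv·(m₁ − m₂) mod p = 5·(12 − 50) mod 13 = 5.
m = m₂ + h·q = 50 + 5·73 = 415.

415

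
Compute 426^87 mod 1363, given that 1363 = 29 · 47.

1040

Mod 29: 426 ≡ 20; by Fermat, exponent reduces to 87 mod 28 = 3; 20^3 ≡ 25 (mod 29).
Mod 47: 426 ≡ 3; by Fermat, exponent reduces to 87 mod 46 = 41; 3^41 ≡ 6 (mod 47).
Combine by CRT: x ≡ 25 (mod 29), x ≡ 6 (mod 47) ⇒ x ≡ 1040 (mod 1363).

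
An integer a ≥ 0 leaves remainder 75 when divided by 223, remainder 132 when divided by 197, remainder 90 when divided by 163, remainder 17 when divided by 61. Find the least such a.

The moduli are pairwise coprime; N = 223·197·163·61 = 436805933.
N/223 = 1958771; 1958771 ≡ 162 (mod 223); 162·106 ≡ 1, so inverse 106.
N/197 = 2217289; 2217289 ≡ 54 (mod 197); 54·135 ≡ 1, so inverse 135.
N/163 = 2679791; 2679791 ≡ 71 (mod 163); 71·62 ≡ 1, so inverse 62.
N/61 = 7160753; 7160753 ≡ 24 (mod 61); 24·28 ≡ 1, so inverse 28.
a ≡ 75·1958771·106 + 132·2217289·135 + 90·2679791·62 + 17·7160753·28 = 73446071638.
73446071638 mod 436805933 = 62674894.

62674894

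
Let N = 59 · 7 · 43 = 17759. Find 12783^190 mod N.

Mod 59: 12783 ≡ 39; by Fermat, exponent reduces to 190 mod 58 = 16; 39^16 ≡ 25 (mod 59).
Mod 7: 12783 ≡ 1; by Fermat, exponent reduces to 190 mod 6 = 4; 1^4 ≡ 1 (mod 7).
Mod 43: 12783 ≡ 12; by Fermat, exponent reduces to 190 mod 42 = 22; 12^22 ≡ 31 (mod 43).
Combine by CRT: x ≡ 25 (mod 59), x ≡ 1 (mod 7), x ≡ 31 (mod 43) ⇒ x ≡ 9878 (mod 17759).

9878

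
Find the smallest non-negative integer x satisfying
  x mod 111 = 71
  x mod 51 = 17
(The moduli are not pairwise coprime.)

Combine the congruences pairwise.
gcd(111, 51) = 3 and 3 | (17 − 71), so the pair is consistent; merging gives x ≡ 1292 (mod 1887), where 1887 = lcm(111, 51).
The solution is unique modulo lcm(111, 51) = 1887.

1292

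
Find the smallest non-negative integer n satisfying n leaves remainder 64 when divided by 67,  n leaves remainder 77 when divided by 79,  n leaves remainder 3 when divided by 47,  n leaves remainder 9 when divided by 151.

The moduli are pairwise coprime; M = 67·79·47·151 = 37564421.
M/67 = 560663; 560663 ≡ 7 (mod 67); 7·48 ≡ 1, so inverse 48.
M/79 = 475499; 475499 ≡ 77 (mod 79); 77·39 ≡ 1, so inverse 39.
M/47 = 799243; 799243 ≡ 8 (mod 47); 8·6 ≡ 1, so inverse 6.
M/151 = 248771; 248771 ≡ 74 (mod 151); 74·100 ≡ 1, so inverse 100.
n ≡ 64·560663·48 + 77·475499·39 + 3·799243·6 + 9·248771·100 = 3388560507.
3388560507 mod 37564421 = 7762617.

7762617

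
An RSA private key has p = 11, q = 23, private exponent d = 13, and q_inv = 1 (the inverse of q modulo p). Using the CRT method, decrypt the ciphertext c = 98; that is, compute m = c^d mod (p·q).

197

d_p = d mod (p−1) = 13 mod 10 = 3; d_q = d mod (q−1) = 13.
m₁ = c^(d_p) mod p: c ≡ 10 (mod 11), and 10^3 mod 11 = 10.
m₂ = c^(d_q) mod q: c ≡ 6 (mod 23), and 6^13 mod 23 = 13.
h = q_inv·(m₁ − m₂) mod p = 1·(10 − 13) mod 11 = 8.
m = m₂ + h·q = 13 + 8·23 = 197.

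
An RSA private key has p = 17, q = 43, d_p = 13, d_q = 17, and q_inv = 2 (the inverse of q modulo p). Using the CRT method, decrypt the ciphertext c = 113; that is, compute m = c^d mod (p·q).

75

m₁ = c^(d_p) mod p: c ≡ 11 (mod 17), and 11^13 mod 17 = 7.
m₂ = c^(d_q) mod q: c ≡ 27 (mod 43), and 27^17 mod 43 = 32.
h = q_inv·(m₁ − m₂) mod p = 2·(7 − 32) mod 17 = 1.
m = m₂ + h·q = 32 + 1·43 = 75.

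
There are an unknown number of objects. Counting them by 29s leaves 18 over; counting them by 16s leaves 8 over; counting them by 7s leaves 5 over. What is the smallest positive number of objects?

2280

The moduli are pairwise coprime; M = 29·16·7 = 3248.
M/29 = 112; 112 ≡ 25 (mod 29); 25·7 ≡ 1, so inverse 7.
M/16 = 203; 203 ≡ 11 (mod 16); 11·3 ≡ 1, so inverse 3.
M/7 = 464; 464 ≡ 2 (mod 7); 2·4 ≡ 1, so inverse 4.
N ≡ 18·112·7 + 8·203·3 + 5·464·4 = 28264.
28264 mod 3248 = 2280.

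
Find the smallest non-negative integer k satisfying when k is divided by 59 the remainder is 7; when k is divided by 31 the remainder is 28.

From k ≡ 7 (mod 59) write k = 7 + 59t. Substituting into k ≡ 28 (mod 31) gives 59t ≡ 21 (mod 31), and since 28⁻¹ ≡ 10 (mod 31), t ≡ 24. Hence k ≡ 7 + 59·24 = 1423 (mod 1829).

1423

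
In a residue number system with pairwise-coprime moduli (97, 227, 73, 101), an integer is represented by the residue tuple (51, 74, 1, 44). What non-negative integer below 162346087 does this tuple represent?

From x ≡ 51 (mod 97) write x = 51 + 97t. Substituting into x ≡ 74 (mod 227) gives 97t ≡ 23 (mod 227), and since 97⁻¹ ≡ 110 (mod 227), t ≡ 33. Hence x ≡ 51 + 97·33 = 3252 (mod 22019).
From x ≡ 3252 (mod 22019) write x = 3252 + 22019t. Substituting into x ≡ 1 (mod 73) gives 22019t ≡ 34 (mod 73), and since 46⁻¹ ≡ 27 (mod 73), t ≡ 42. Hence x ≡ 3252 + 22019·42 = 928050 (mod 1607387).
From x ≡ 928050 (mod 1607387) write x = 928050 + 1607387t. Substituting into x ≡ 44 (mod 101) gives 1607387t ≡ 83 (mod 101), and since 73⁻¹ ≡ 18 (mod 101), t ≡ 80. Hence x ≡ 928050 + 1607387·80 = 129519010 (mod 162346087).

129519010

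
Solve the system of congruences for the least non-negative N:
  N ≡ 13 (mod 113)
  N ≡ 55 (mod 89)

2725

From N ≡ 13 (mod 113) write N = 13 + 113t. Substituting into N ≡ 55 (mod 89) gives 113t ≡ 42 (mod 89), and since 24⁻¹ ≡ 26 (mod 89), t ≡ 24. Hence N ≡ 13 + 113·24 = 2725 (mod 10057).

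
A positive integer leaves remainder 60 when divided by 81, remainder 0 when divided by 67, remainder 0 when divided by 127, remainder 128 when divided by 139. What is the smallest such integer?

69739764

The moduli are pairwise coprime; M = 81·67·127·139 = 95802831.
M/81 = 1182751; 1182751 ≡ 70 (mod 81); 70·22 ≡ 1, so inverse 22.
M/67 = 1429893; 1429893 ≡ 46 (mod 67); 46·51 ≡ 1, so inverse 51.
M/127 = 754353; 754353 ≡ 100 (mod 127); 100·47 ≡ 1, so inverse 47.
M/139 = 689229; 689229 ≡ 67 (mod 139); 67·83 ≡ 1, so inverse 83.
n ≡ 60·1182751·22 + 0·1429893·51 + 0·754353·47 + 128·689229·83 = 8883600216.
8883600216 mod 95802831 = 69739764.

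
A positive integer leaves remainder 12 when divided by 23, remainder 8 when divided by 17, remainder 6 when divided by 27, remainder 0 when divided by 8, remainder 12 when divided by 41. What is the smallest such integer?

1097664

The moduli are pairwise coprime; N = 23·17·27·8·41 = 3462696.
N/23 = 150552; 150552 ≡ 17 (mod 23); 17·19 ≡ 1, so inverse 19.
N/17 = 203688; 203688 ≡ 11 (mod 17); 11·14 ≡ 1, so inverse 14.
N/27 = 128248; 128248 ≡ 25 (mod 27); 25·13 ≡ 1, so inverse 13.
N/8 = 432837; 432837 ≡ 5 (mod 8); 5·5 ≡ 1, so inverse 5.
N/41 = 84456; 84456 ≡ 37 (mod 41); 37·10 ≡ 1, so inverse 10.
k ≡ 12·150552·19 + 8·203688·14 + 6·128248·13 + 0·432837·5 + 12·84456·10 = 77276976.
77276976 mod 3462696 = 1097664.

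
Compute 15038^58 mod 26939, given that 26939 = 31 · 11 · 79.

Mod 31: 15038 ≡ 3; by Fermat, exponent reduces to 58 mod 30 = 28; 3^28 ≡ 7 (mod 31).
Mod 11: 15038 ≡ 1; by Fermat, exponent reduces to 58 mod 10 = 8; 1^8 ≡ 1 (mod 11).
Mod 79: 15038 ≡ 28; 28^58 ≡ 49 (mod 79).
Combine by CRT: x ≡ 7 (mod 31), x ≡ 1 (mod 11), x ≡ 49 (mod 79) ⇒ x ≡ 19878 (mod 26939).

19878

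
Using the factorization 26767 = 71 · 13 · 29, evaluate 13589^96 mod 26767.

Mod 71: 13589 ≡ 28; by Fermat, exponent reduces to 96 mod 70 = 26; 28^26 ≡ 18 (mod 71).
Mod 13: 13589 ≡ 4; since 12 | 96, by Fermat 4^96 ≡ 1 (mod 13).
Mod 29: 13589 ≡ 17; by Fermat, exponent reduces to 96 mod 28 = 12; 17^12 ≡ 1 (mod 29).
Combine by CRT: x ≡ 18 (mod 71), x ≡ 1 (mod 13), x ≡ 1 (mod 29) ⇒ x ≡ 1509 (mod 26767).

1509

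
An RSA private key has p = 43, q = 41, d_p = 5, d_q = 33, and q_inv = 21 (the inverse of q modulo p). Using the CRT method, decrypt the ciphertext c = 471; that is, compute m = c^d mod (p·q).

1430

m₁ = c^(d_p) mod p: c ≡ 41 (mod 43), and 41^5 mod 43 = 11.
m₂ = c^(d_q) mod q: c ≡ 20 (mod 41), and 20^33 mod 41 = 36.
h = q_inv·(m₁ − m₂) mod p = 21·(11 − 36) mod 43 = 34.
m = m₂ + h·q = 36 + 34·41 = 1430.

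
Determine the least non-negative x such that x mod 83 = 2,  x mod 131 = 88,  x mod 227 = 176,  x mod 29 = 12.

Combine the congruences pairwise.
From x ≡ 2 (mod 83) write x = 2 + 83t. Substituting into x ≡ 88 (mod 131) gives 83t ≡ 86 (mod 131), and since 83⁻¹ ≡ 30 (mod 131), t ≡ 91. Hence x ≡ 2 + 83·91 = 7555 (mod 10873).
From x ≡ 7555 (mod 10873) write x = 7555 + 10873t. Substituting into x ≡ 176 (mod 227) gives 10873t ≡ 112 (mod 227), and since 204⁻¹ ≡ 148 (mod 227), t ≡ 5. Hence x ≡ 7555 + 10873·5 = 61920 (mod 2468171).
From x ≡ 61920 (mod 2468171) write x = 61920 + 2468171t. Substituting into x ≡ 12 (mod 29) gives 2468171t ≡ 7 (mod 29), and since 10⁻¹ ≡ 3 (mod 29), t ≡ 21. Hence x ≡ 61920 + 2468171·21 = 51893511 (mod 71576959).

51893511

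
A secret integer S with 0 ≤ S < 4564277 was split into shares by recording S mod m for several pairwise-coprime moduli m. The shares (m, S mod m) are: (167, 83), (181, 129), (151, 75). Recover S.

3164733

From S ≡ 83 (mod 167) write S = 83 + 167t. Substituting into S ≡ 129 (mod 181) gives 167t ≡ 46 (mod 181), and since 167⁻¹ ≡ 168 (mod 181), t ≡ 126. Hence S ≡ 83 + 167·126 = 21125 (mod 30227).
From S ≡ 21125 (mod 30227) write S = 21125 + 30227t. Substituting into S ≡ 75 (mod 151) gives 30227t ≡ 90 (mod 151), and since 27⁻¹ ≡ 28 (mod 151), t ≡ 104. Hence S ≡ 21125 + 30227·104 = 3164733 (mod 4564277).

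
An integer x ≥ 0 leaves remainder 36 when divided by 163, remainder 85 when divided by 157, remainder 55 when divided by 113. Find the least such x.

The moduli are pairwise coprime; N = 163·157·113 = 2891783.
N/163 = 17741; 17741 ≡ 137 (mod 163); 137·94 ≡ 1, so inverse 94.
N/157 = 18419; 18419 ≡ 50 (mod 157); 50·22 ≡ 1, so inverse 22.
N/113 = 25591; 25591 ≡ 53 (mod 113); 53·32 ≡ 1, so inverse 32.
x ≡ 36·17741·94 + 85·18419·22 + 55·25591·32 = 139519234.
139519234 mod 2891783 = 713650.

713650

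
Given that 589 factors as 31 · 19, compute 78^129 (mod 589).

Mod 31: 78 ≡ 16; by Fermat, exponent reduces to 129 mod 30 = 9; 16^9 ≡ 2 (mod 31).
Mod 19: 78 ≡ 2; by Fermat, exponent reduces to 129 mod 18 = 3; 2^3 ≡ 8 (mod 19).
Combine by CRT: x ≡ 2 (mod 31), x ≡ 8 (mod 19) ⇒ x ≡ 312 (mod 589).

312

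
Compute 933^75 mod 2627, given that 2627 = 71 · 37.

Mod 71: 933 ≡ 10; by Fermat, exponent reduces to 75 mod 70 = 5; 10^5 ≡ 32 (mod 71).
Mod 37: 933 ≡ 8; by Fermat, exponent reduces to 75 mod 36 = 3; 8^3 ≡ 31 (mod 37).
Combine by CRT: x ≡ 32 (mod 71), x ≡ 31 (mod 37) ⇒ x ≡ 1807 (mod 2627).

1807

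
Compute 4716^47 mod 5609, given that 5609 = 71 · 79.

4368

Mod 71: 4716 ≡ 30; 30^47 ≡ 37 (mod 71).
Mod 79: 4716 ≡ 55; 55^47 ≡ 23 (mod 79).
Combine by CRT: x ≡ 37 (mod 71), x ≡ 23 (mod 79) ⇒ x ≡ 4368 (mod 5609).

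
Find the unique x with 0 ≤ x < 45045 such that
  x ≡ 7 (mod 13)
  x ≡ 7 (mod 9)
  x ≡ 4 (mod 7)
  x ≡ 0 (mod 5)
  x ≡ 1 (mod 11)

The moduli are pairwise coprime; N = 13·9·7·5·11 = 45045.
N/13 = 3465; 3465 ≡ 7 (mod 13); 7·2 ≡ 1, so inverse 2.
N/9 = 5005; 5005 ≡ 1 (mod 9), inverse 1.
N/7 = 6435; 6435 ≡ 2 (mod 7); 2·4 ≡ 1, so inverse 4.
N/5 = 9009; 9009 ≡ 4 (mod 5); 4·4 ≡ 1, so inverse 4.
N/11 = 4095; 4095 ≡ 3 (mod 11); 3·4 ≡ 1, so inverse 4.
x ≡ 7·3465·2 + 7·5005·1 + 4·6435·4 + 0·9009·4 + 1·4095·4 = 202885.
202885 mod 45045 = 22705.

22705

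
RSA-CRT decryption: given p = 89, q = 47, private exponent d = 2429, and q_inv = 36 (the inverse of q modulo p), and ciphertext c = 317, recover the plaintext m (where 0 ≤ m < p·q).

2325

d_p = d mod (p−1) = 2429 mod 88 = 53; d_q = d mod (q−1) = 37.
m₁ = c^(d_p) mod p: c ≡ 50 (mod 89), and 50^53 mod 89 = 11.
m₂ = c^(d_q) mod q: c ≡ 35 (mod 47), and 35^37 mod 47 = 22.
h = q_inv·(m₁ − m₂) mod p = 36·(11 − 22) mod 89 = 49.
m = m₂ + h·q = 22 + 49·47 = 2325.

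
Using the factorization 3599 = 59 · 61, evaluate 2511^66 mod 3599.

Mod 59: 2511 ≡ 33; by Fermat, exponent reduces to 66 mod 58 = 8; 33^8 ≡ 28 (mod 59).
Mod 61: 2511 ≡ 10; by Fermat, exponent reduces to 66 mod 60 = 6; 10^6 ≡ 27 (mod 61).
Combine by CRT: x ≡ 28 (mod 59), x ≡ 27 (mod 61) ⇒ x ≡ 1857 (mod 3599).

1857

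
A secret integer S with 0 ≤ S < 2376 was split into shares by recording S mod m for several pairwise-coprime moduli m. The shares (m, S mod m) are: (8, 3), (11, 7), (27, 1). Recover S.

1459

From S ≡ 3 (mod 8) write S = 3 + 8t. Substituting into S ≡ 7 (mod 11) gives 8t ≡ 4 (mod 11), and since 8⁻¹ ≡ 7 (mod 11), t ≡ 6. Hence S ≡ 3 + 8·6 = 51 (mod 88).
From S ≡ 51 (mod 88) write S = 51 + 88t. Substituting into S ≡ 1 (mod 27) gives 88t ≡ 4 (mod 27), and since 7⁻¹ ≡ 4 (mod 27), t ≡ 16. Hence S ≡ 51 + 88·16 = 1459 (mod 2376).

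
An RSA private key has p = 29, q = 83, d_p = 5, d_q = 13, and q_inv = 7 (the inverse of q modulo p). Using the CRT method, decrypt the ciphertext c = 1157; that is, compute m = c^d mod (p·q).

1613

m₁ = c^(d_p) mod p: c ≡ 26 (mod 29), and 26^5 mod 29 = 18.
m₂ = c^(d_q) mod q: c ≡ 78 (mod 83), and 78^13 mod 83 = 36.
h = q_inv·(m₁ − m₂) mod p = 7·(18 − 36) mod 29 = 19.
m = m₂ + h·q = 36 + 19·83 = 1613.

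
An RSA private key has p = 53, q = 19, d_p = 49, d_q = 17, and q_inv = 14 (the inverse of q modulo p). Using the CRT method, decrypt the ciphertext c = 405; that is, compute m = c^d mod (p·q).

966

m₁ = c^(d_p) mod p: c ≡ 34 (mod 53), and 34^49 mod 53 = 12.
m₂ = c^(d_q) mod q: c ≡ 6 (mod 19), and 6^17 mod 19 = 16.
h = q_inv·(m₁ − m₂) mod p = 14·(12 − 16) mod 53 = 50.
m = m₂ + h·q = 16 + 50·19 = 966.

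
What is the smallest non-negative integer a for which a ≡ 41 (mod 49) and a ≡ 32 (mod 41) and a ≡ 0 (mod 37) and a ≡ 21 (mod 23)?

1193583

Combine the congruences pairwise.
From a ≡ 41 (mod 49) write a = 41 + 49t. Substituting into a ≡ 32 (mod 41) gives 49t ≡ 32 (mod 41), and since 8⁻¹ ≡ 36 (mod 41), t ≡ 4. Hence a ≡ 41 + 49·4 = 237 (mod 2009).
From a ≡ 237 (mod 2009) write a = 237 + 2009t. Substituting into a ≡ 0 (mod 37) gives 2009t ≡ 22 (mod 37), and since 11⁻¹ ≡ 27 (mod 37), t ≡ 2. Hence a ≡ 237 + 2009·2 = 4255 (mod 74333).
From a ≡ 4255 (mod 74333) write a = 4255 + 74333t. Substituting into a ≡ 21 (mod 23) gives 74333t ≡ 21 (mod 23), and since 20⁻¹ ≡ 15 (mod 23), t ≡ 16. Hence a ≡ 4255 + 74333·16 = 1193583 (mod 1709659).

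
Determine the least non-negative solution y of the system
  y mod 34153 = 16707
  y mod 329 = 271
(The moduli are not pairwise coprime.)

gcd(34153, 329) = 7 and 7 | (271 − 16707), so the pair is consistent; merging gives y ≡ 187472 (mod 1605191), where 1605191 = lcm(34153, 329).
The solution is unique modulo lcm(34153, 329) = 1605191.

187472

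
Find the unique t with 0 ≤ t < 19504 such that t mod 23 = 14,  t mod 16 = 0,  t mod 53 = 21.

19472

The moduli are pairwise coprime; N = 23·16·53 = 19504.
N/23 = 848; 848 ≡ 20 (mod 23); 20·15 ≡ 1, so inverse 15.
N/16 = 1219; 1219 ≡ 3 (mod 16); 3·11 ≡ 1, so inverse 11.
N/53 = 368; 368 ≡ 50 (mod 53); 50·35 ≡ 1, so inverse 35.
t ≡ 14·848·15 + 0·1219·11 + 21·368·35 = 448560.
448560 mod 19504 = 19472.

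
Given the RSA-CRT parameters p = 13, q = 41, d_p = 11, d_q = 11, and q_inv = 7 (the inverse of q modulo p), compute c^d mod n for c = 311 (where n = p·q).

m₁ = c^(d_p) mod p: c ≡ 12 (mod 13), and 12^11 mod 13 = 12.
m₂ = c^(d_q) mod q: c ≡ 24 (mod 41), and 24^11 mod 41 = 30.
h = q_inv·(m₁ − m₂) mod p = 7·(12 − 30) mod 13 = 4.
m = m₂ + h·q = 30 + 4·41 = 194.

194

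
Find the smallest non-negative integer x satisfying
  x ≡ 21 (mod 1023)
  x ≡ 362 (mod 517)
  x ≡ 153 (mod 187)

497199

gcd(1023, 517) = 11 and 11 | (362 − 21), so the pair is consistent; merging gives x ≡ 16389 (mod 48081), where 48081 = lcm(1023, 517).
gcd(48081, 187) = 11 and 11 | (153 − 16389), so the pair is consistent; merging gives x ≡ 497199 (mod 817377), where 817377 = lcm(48081, 187).
The solution is unique modulo lcm(1023, 517, 187) = 817377.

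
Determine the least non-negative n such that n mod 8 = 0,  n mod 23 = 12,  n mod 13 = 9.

2128

The moduli are pairwise coprime; M = 8·23·13 = 2392.
M/8 = 299; 299 ≡ 3 (mod 8); 3·3 ≡ 1, so inverse 3.
M/23 = 104; 104 ≡ 12 (mod 23); 12·2 ≡ 1, so inverse 2.
M/13 = 184; 184 ≡ 2 (mod 13); 2·7 ≡ 1, so inverse 7.
n ≡ 0·299·3 + 12·104·2 + 9·184·7 = 14088.
14088 mod 2392 = 2128.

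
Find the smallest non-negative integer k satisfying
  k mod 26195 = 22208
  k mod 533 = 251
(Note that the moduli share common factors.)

gcd(26195, 533) = 13 and 13 | (251 − 22208), so the pair is consistent; merging gives k ≡ 703278 (mod 1073995), where 1073995 = lcm(26195, 533).
The solution is unique modulo lcm(26195, 533) = 1073995.

703278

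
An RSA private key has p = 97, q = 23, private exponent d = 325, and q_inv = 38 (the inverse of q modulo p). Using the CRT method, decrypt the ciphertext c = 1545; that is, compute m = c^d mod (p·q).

d_p = d mod (p−1) = 325 mod 96 = 37; d_q = d mod (q−1) = 17.
m₁ = c^(d_p) mod p: c ≡ 90 (mod 97), and 90^37 mod 97 = 60.
m₂ = c^(d_q) mod q: c ≡ 4 (mod 23), and 4^17 mod 23 = 2.
h = q_inv·(m₁ − m₂) mod p = 38·(60 − 2) mod 97 = 70.
m = m₂ + h·q = 2 + 70·23 = 1612.

1612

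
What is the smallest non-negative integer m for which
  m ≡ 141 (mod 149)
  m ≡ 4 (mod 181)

From m ≡ 141 (mod 149) write m = 141 + 149t. Substituting into m ≡ 4 (mod 181) gives 149t ≡ 44 (mod 181), and since 149⁻¹ ≡ 164 (mod 181), t ≡ 157. Hence m ≡ 141 + 149·157 = 23534 (mod 26969).

23534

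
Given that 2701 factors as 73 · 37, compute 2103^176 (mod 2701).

Mod 73: 2103 ≡ 59; by Fermat, exponent reduces to 176 mod 72 = 32; 59^32 ≡ 4 (mod 73).
Mod 37: 2103 ≡ 31; by Fermat, exponent reduces to 176 mod 36 = 32; 31^32 ≡ 1 (mod 37).
Combine by CRT: x ≡ 4 (mod 73), x ≡ 1 (mod 37) ⇒ x ≡ 223 (mod 2701).

223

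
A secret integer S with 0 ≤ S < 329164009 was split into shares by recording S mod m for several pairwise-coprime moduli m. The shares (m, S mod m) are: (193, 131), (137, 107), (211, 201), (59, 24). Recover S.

The moduli are pairwise coprime; N = 193·137·211·59 = 329164009.
N/193 = 1705513; 1705513 ≡ 165 (mod 193); 165·62 ≡ 1, so inverse 62.
N/137 = 2402657; 2402657 ≡ 88 (mod 137); 88·123 ≡ 1, so inverse 123.
N/211 = 1560019; 1560019 ≡ 96 (mod 211); 96·11 ≡ 1, so inverse 11.
N/59 = 5579051; 5579051 ≡ 11 (mod 59); 11·43 ≡ 1, so inverse 43.
S ≡ 131·1705513·62 + 107·2402657·123 + 201·1560019·11 + 24·5579051·43 = 54680328004.
54680328004 mod 329164009 = 39102510.

39102510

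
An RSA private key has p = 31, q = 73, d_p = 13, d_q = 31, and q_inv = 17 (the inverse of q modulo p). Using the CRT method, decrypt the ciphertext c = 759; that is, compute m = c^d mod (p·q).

m₁ = c^(d_p) mod p: c ≡ 15 (mod 31), and 15^13 mod 31 = 27.
m₂ = c^(d_q) mod q: c ≡ 29 (mod 73), and 29^31 mod 73 = 59.
h = q_inv·(m₁ − m₂) mod p = 17·(27 − 59) mod 31 = 14.
m = m₂ + h·q = 59 + 14·73 = 1081.

1081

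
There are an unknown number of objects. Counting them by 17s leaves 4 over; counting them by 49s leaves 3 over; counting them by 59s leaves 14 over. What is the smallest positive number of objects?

11224

From N ≡ 4 (mod 17) write N = 4 + 17t. Substituting into N ≡ 3 (mod 49) gives 17t ≡ 48 (mod 49), and since 17⁻¹ ≡ 26 (mod 49), t ≡ 23. Hence N ≡ 4 + 17·23 = 395 (mod 833).
From N ≡ 395 (mod 833) write N = 395 + 833t. Substituting into N ≡ 14 (mod 59) gives 833t ≡ 32 (mod 59), and since 7⁻¹ ≡ 17 (mod 59), t ≡ 13. Hence N ≡ 395 + 833·13 = 11224 (mod 49147).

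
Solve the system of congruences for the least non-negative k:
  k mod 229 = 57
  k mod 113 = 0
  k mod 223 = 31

Combine the congruences pairwise.
From k ≡ 57 (mod 229) write k = 57 + 229t. Substituting into k ≡ 0 (mod 113) gives 229t ≡ 56 (mod 113), and since 3⁻¹ ≡ 38 (mod 113), t ≡ 94. Hence k ≡ 57 + 229·94 = 21583 (mod 25877).
From k ≡ 21583 (mod 25877) write k = 21583 + 25877t. Substituting into k ≡ 31 (mod 223) gives 25877t ≡ 79 (mod 223), and since 9⁻¹ ≡ 124 (mod 223), t ≡ 207. Hence k ≡ 21583 + 25877·207 = 5378122 (mod 5770571).

5378122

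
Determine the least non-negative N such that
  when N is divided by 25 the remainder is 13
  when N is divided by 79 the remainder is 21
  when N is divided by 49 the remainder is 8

51213

From N ≡ 13 (mod 25) write N = 13 + 25t. Substituting into N ≡ 21 (mod 79) gives 25t ≡ 8 (mod 79), and since 25⁻¹ ≡ 19 (mod 79), t ≡ 73. Hence N ≡ 13 + 25·73 = 1838 (mod 1975).
From N ≡ 1838 (mod 1975) write N = 1838 + 1975t. Substituting into N ≡ 8 (mod 49) gives 1975t ≡ 32 (mod 49), and since 15⁻¹ ≡ 36 (mod 49), t ≡ 25. Hence N ≡ 1838 + 1975·25 = 51213 (mod 96775).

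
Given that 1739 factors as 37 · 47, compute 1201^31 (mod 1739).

1667

Mod 37: 1201 ≡ 17; 17^31 ≡ 2 (mod 37).
Mod 47: 1201 ≡ 26; 26^31 ≡ 22 (mod 47).
Combine by CRT: x ≡ 2 (mod 37), x ≡ 22 (mod 47) ⇒ x ≡ 1667 (mod 1739).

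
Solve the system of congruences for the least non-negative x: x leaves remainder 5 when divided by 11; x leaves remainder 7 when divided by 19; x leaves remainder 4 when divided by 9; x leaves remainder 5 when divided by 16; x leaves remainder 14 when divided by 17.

118453

From x ≡ 5 (mod 11) write x = 5 + 11t. Substituting into x ≡ 7 (mod 19) gives 11t ≡ 2 (mod 19), and since 11⁻¹ ≡ 7 (mod 19), t ≡ 14. Hence x ≡ 5 + 11·14 = 159 (mod 209).
From x ≡ 159 (mod 209) write x = 159 + 209t. Substituting into x ≡ 4 (mod 9) gives 209t ≡ 7 (mod 9), and since 2⁻¹ ≡ 5 (mod 9), t ≡ 8. Hence x ≡ 159 + 209·8 = 1831 (mod 1881).
From x ≡ 1831 (mod 1881) write x = 1831 + 1881t. Substituting into x ≡ 5 (mod 16) gives 1881t ≡ 14 (mod 16), and since 9⁻¹ ≡ 9 (mod 16), t ≡ 14. Hence x ≡ 1831 + 1881·14 = 28165 (mod 30096).
From x ≡ 28165 (mod 30096) write x = 28165 + 30096t. Substituting into x ≡ 14 (mod 17) gives 30096t ≡ 1 (mod 17), and since 6⁻¹ ≡ 3 (mod 17), t ≡ 3. Hence x ≡ 28165 + 30096·3 = 118453 (mod 511632).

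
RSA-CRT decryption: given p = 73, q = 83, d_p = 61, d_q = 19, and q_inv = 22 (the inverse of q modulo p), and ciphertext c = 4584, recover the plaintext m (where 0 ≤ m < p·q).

2164

m₁ = c^(d_p) mod p: c ≡ 58 (mod 73), and 58^61 mod 73 = 47.
m₂ = c^(d_q) mod q: c ≡ 19 (mod 83), and 19^19 mod 83 = 6.
h = q_inv·(m₁ − m₂) mod p = 22·(47 − 6) mod 73 = 26.
m = m₂ + h·q = 6 + 26·83 = 2164.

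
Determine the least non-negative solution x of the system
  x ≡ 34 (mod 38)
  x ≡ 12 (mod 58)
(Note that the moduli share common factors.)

186

gcd(38, 58) = 2 and 2 | (12 − 34), so the pair is consistent; merging gives x ≡ 186 (mod 1102), where 1102 = lcm(38, 58).
The solution is unique modulo lcm(38, 58) = 1102.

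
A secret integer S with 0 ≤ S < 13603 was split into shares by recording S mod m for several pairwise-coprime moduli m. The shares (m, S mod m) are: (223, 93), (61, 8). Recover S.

Combine the congruences pairwise.
From S ≡ 93 (mod 223) write S = 93 + 223t. Substituting into S ≡ 8 (mod 61) gives 223t ≡ 37 (mod 61), and since 40⁻¹ ≡ 29 (mod 61), t ≡ 36. Hence S ≡ 93 + 223·36 = 8121 (mod 13603).

8121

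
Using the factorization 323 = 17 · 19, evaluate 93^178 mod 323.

Mod 17: 93 ≡ 8; by Fermat, exponent reduces to 178 mod 16 = 2; 8^2 ≡ 13 (mod 17).
Mod 19: 93 ≡ 17; by Fermat, exponent reduces to 178 mod 18 = 16; 17^16 ≡ 5 (mod 19).
Combine by CRT: x ≡ 13 (mod 17), x ≡ 5 (mod 19) ⇒ x ≡ 81 (mod 323).

81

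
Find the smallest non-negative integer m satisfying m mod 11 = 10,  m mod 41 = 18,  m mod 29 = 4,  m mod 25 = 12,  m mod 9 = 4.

The moduli are pairwise coprime; N = 11·41·29·25·9 = 2942775.
N/11 = 267525; 267525 ≡ 5 (mod 11); 5·9 ≡ 1, so inverse 9.
N/41 = 71775; 71775 ≡ 25 (mod 41); 25·23 ≡ 1, so inverse 23.
N/29 = 101475; 101475 ≡ 4 (mod 29); 4·22 ≡ 1, so inverse 22.
N/25 = 117711; 117711 ≡ 11 (mod 25); 11·16 ≡ 1, so inverse 16.
N/9 = 326975; 326975 ≡ 5 (mod 9); 5·2 ≡ 1, so inverse 2.
m ≡ 10·267525·9 + 18·71775·23 + 4·101475·22 + 12·117711·16 + 4·326975·2 = 87938212.
87938212 mod 2942775 = 2597737.

2597737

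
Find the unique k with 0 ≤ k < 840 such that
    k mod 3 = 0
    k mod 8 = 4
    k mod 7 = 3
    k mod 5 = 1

276

The moduli are pairwise coprime; N = 3·8·7·5 = 840.
N/3 = 280; 280 ≡ 1 (mod 3), inverse 1.
N/8 = 105; 105 ≡ 1 (mod 8), inverse 1.
N/7 = 120; 120 ≡ 1 (mod 7), inverse 1.
N/5 = 168; 168 ≡ 3 (mod 5); 3·2 ≡ 1, so inverse 2.
k ≡ 0·280·1 + 4·105·1 + 3·120·1 + 1·168·2 = 1116.
1116 mod 840 = 276.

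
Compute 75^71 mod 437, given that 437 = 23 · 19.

Mod 23: 75 ≡ 6; by Fermat, exponent reduces to 71 mod 22 = 5; 6^5 ≡ 2 (mod 23).
Mod 19: 75 ≡ 18; by Fermat, exponent reduces to 71 mod 18 = 17; 18^17 ≡ 18 (mod 19).
Combine by CRT: x ≡ 2 (mod 23), x ≡ 18 (mod 19) ⇒ x ≡ 94 (mod 437).

94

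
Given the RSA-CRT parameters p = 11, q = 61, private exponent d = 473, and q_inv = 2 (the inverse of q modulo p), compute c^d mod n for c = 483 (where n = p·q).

164

d_p = d mod (p−1) = 473 mod 10 = 3; d_q = d mod (q−1) = 53.
m₁ = c^(d_p) mod p: c ≡ 10 (mod 11), and 10^3 mod 11 = 10.
m₂ = c^(d_q) mod q: c ≡ 56 (mod 61), and 56^53 mod 61 = 42.
h = q_inv·(m₁ − m₂) mod p = 2·(10 − 42) mod 11 = 2.
m = m₂ + h·q = 42 + 2·61 = 164.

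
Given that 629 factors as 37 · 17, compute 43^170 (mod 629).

591

Mod 37: 43 ≡ 6; by Fermat, exponent reduces to 170 mod 36 = 26; 6^26 ≡ 36 (mod 37).
Mod 17: 43 ≡ 9; by Fermat, exponent reduces to 170 mod 16 = 10; 9^10 ≡ 13 (mod 17).
Combine by CRT: x ≡ 36 (mod 37), x ≡ 13 (mod 17) ⇒ x ≡ 591 (mod 629).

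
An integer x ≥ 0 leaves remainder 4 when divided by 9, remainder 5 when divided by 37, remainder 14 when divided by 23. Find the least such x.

7627

From x ≡ 4 (mod 9) write x = 4 + 9t. Substituting into x ≡ 5 (mod 37) gives 9t ≡ 1 (mod 37), and since 9⁻¹ ≡ 33 (mod 37), t ≡ 33. Hence x ≡ 4 + 9·33 = 301 (mod 333).
From x ≡ 301 (mod 333) write x = 301 + 333t. Substituting into x ≡ 14 (mod 23) gives 333t ≡ 12 (mod 23), and since 11⁻¹ ≡ 21 (mod 23), t ≡ 22. Hence x ≡ 301 + 333·22 = 7627 (mod 7659).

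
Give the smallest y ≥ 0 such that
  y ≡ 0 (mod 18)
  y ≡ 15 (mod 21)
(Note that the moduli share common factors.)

Combine the congruences pairwise.
gcd(18, 21) = 3 and 3 | (15 − 0), so the pair is consistent; merging gives y ≡ 36 (mod 126), where 126 = lcm(18, 21).
The solution is unique modulo lcm(18, 21) = 126.

36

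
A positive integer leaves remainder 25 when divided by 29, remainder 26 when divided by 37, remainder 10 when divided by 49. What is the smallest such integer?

The moduli are pairwise coprime; N = 29·37·49 = 52577.
N/29 = 1813; 1813 ≡ 15 (mod 29); 15·2 ≡ 1, so inverse 2.
N/37 = 1421; 1421 ≡ 15 (mod 37); 15·5 ≡ 1, so inverse 5.
N/49 = 1073; 1073 ≡ 44 (mod 49); 44·39 ≡ 1, so inverse 39.
t ≡ 25·1813·2 + 26·1421·5 + 10·1073·39 = 693850.
693850 mod 52577 = 10349.

10349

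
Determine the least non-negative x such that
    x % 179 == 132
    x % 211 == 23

From x ≡ 132 (mod 179) write x = 132 + 179t. Substituting into x ≡ 23 (mod 211) gives 179t ≡ 102 (mod 211), and since 179⁻¹ ≡ 178 (mod 211), t ≡ 10. Hence x ≡ 132 + 179·10 = 1922 (mod 37769).

1922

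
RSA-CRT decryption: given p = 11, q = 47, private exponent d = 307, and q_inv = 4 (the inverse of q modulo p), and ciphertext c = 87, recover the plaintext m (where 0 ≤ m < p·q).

d_p = d mod (p−1) = 307 mod 10 = 7; d_q = d mod (q−1) = 31.
m₁ = c^(d_p) mod p: c ≡ 10 (mod 11), and 10^7 mod 11 = 10.
m₂ = c^(d_q) mod q: c ≡ 40 (mod 47), and 40^31 mod 47 = 31.
h = q_inv·(m₁ − m₂) mod p = 4·(10 − 31) mod 11 = 4.
m = m₂ + h·q = 31 + 4·47 = 219.

219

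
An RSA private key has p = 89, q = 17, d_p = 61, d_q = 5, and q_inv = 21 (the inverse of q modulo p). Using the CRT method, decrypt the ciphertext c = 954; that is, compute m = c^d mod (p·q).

m₁ = c^(d_p) mod p: c ≡ 64 (mod 89), and 64^61 mod 89 = 8.
m₂ = c^(d_q) mod q: c ≡ 2 (mod 17), and 2^5 mod 17 = 15.
h = q_inv·(m₁ − m₂) mod p = 21·(8 − 15) mod 89 = 31.
m = m₂ + h·q = 15 + 31·17 = 542.

542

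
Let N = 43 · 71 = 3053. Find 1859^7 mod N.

Mod 43: 1859 ≡ 10; 10^7 ≡ 6 (mod 43).
Mod 71: 1859 ≡ 13; 13^7 ≡ 66 (mod 71).
Combine by CRT: x ≡ 6 (mod 43), x ≡ 66 (mod 71) ⇒ x ≡ 350 (mod 3053).

350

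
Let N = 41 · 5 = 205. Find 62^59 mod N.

43

Mod 41: 62 ≡ 21; by Fermat, exponent reduces to 59 mod 40 = 19; 21^19 ≡ 2 (mod 41).
Mod 5: 62 ≡ 2; by Fermat, exponent reduces to 59 mod 4 = 3; 2^3 ≡ 3 (mod 5).
Combine by CRT: x ≡ 2 (mod 41), x ≡ 3 (mod 5) ⇒ x ≡ 43 (mod 205).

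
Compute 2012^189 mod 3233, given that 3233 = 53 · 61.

Mod 53: 2012 ≡ 51; by Fermat, exponent reduces to 189 mod 52 = 33; 51^33 ≡ 22 (mod 53).
Mod 61: 2012 ≡ 60; by Fermat, exponent reduces to 189 mod 60 = 9; 60^9 ≡ 60 (mod 61).
Combine by CRT: x ≡ 22 (mod 53), x ≡ 60 (mod 61) ⇒ x ≡ 2195 (mod 3233).

2195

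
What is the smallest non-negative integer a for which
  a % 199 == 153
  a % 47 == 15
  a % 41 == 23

18063

From a ≡ 153 (mod 199) write a = 153 + 199t. Substituting into a ≡ 15 (mod 47) gives 199t ≡ 3 (mod 47), and since 11⁻¹ ≡ 30 (mod 47), t ≡ 43. Hence a ≡ 153 + 199·43 = 8710 (mod 9353).
From a ≡ 8710 (mod 9353) write a = 8710 + 9353t. Substituting into a ≡ 23 (mod 41) gives 9353t ≡ 5 (mod 41), and since 5⁻¹ ≡ 33 (mod 41), t ≡ 1. Hence a ≡ 8710 + 9353·1 = 18063 (mod 383473).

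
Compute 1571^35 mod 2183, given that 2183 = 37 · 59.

Mod 37: 1571 ≡ 17; 17^35 ≡ 24 (mod 37).
Mod 59: 1571 ≡ 37; 37^35 ≡ 42 (mod 59).
Combine by CRT: x ≡ 24 (mod 37), x ≡ 42 (mod 59) ⇒ x ≡ 986 (mod 2183).

986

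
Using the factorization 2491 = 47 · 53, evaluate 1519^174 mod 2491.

Mod 47: 1519 ≡ 15; by Fermat, exponent reduces to 174 mod 46 = 36; 15^36 ≡ 3 (mod 47).
Mod 53: 1519 ≡ 35; by Fermat, exponent reduces to 174 mod 52 = 18; 35^18 ≡ 11 (mod 53).
Combine by CRT: x ≡ 3 (mod 47), x ≡ 11 (mod 53) ⇒ x ≡ 1601 (mod 2491).

1601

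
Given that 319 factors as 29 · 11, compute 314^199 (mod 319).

Mod 29: 314 ≡ 24; by Fermat, exponent reduces to 199 mod 28 = 3; 24^3 ≡ 20 (mod 29).
Mod 11: 314 ≡ 6; by Fermat, exponent reduces to 199 mod 10 = 9; 6^9 ≡ 2 (mod 11).
Combine by CRT: x ≡ 20 (mod 29), x ≡ 2 (mod 11) ⇒ x ≡ 310 (mod 319).

310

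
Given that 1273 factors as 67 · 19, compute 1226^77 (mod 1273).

Mod 67: 1226 ≡ 20; by Fermat, exponent reduces to 77 mod 66 = 11; 20^11 ≡ 30 (mod 67).
Mod 19: 1226 ≡ 10; by Fermat, exponent reduces to 77 mod 18 = 5; 10^5 ≡ 3 (mod 19).
Combine by CRT: x ≡ 30 (mod 67), x ≡ 3 (mod 19) ⇒ x ≡ 231 (mod 1273).

231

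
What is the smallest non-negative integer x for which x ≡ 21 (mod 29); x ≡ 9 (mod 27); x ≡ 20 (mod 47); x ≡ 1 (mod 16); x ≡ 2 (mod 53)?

From x ≡ 21 (mod 29) write x = 21 + 29t. Substituting into x ≡ 9 (mod 27) gives 29t ≡ 15 (mod 27), and since 2⁻¹ ≡ 14 (mod 27), t ≡ 21. Hence x ≡ 21 + 29·21 = 630 (mod 783).
From x ≡ 630 (mod 783) write x = 630 + 783t. Substituting into x ≡ 20 (mod 47) gives 783t ≡ 1 (mod 47), and since 31⁻¹ ≡ 44 (mod 47), t ≡ 44. Hence x ≡ 630 + 783·44 = 35082 (mod 36801).
From x ≡ 35082 (mod 36801) write x = 35082 + 36801t. Substituting into x ≡ 1 (mod 16) gives 36801t ≡ 7 (mod 16), and since 1⁻¹ ≡ 1 (mod 16), t ≡ 7. Hence x ≡ 35082 + 36801·7 = 292689 (mod 588816).
From x ≡ 292689 (mod 588816) write x = 292689 + 588816t. Substituting into x ≡ 2 (mod 53) gives 588816t ≡ 32 (mod 53), and since 39⁻¹ ≡ 34 (mod 53), t ≡ 28. Hence x ≡ 292689 + 588816·28 = 16779537 (mod 31207248).

16779537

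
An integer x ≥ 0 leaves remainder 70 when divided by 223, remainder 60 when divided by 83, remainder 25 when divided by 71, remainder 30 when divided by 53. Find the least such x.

From x ≡ 70 (mod 223) write x = 70 + 223t. Substituting into x ≡ 60 (mod 83) gives 223t ≡ 73 (mod 83), and since 57⁻¹ ≡ 67 (mod 83), t ≡ 77. Hence x ≡ 70 + 223·77 = 17241 (mod 18509).
From x ≡ 17241 (mod 18509) write x = 17241 + 18509t. Substituting into x ≡ 25 (mod 71) gives 18509t ≡ 37 (mod 71), and since 49⁻¹ ≡ 29 (mod 71), t ≡ 8. Hence x ≡ 17241 + 18509·8 = 165313 (mod 1314139).
From x ≡ 165313 (mod 1314139) write x = 165313 + 1314139t. Substituting into x ≡ 30 (mod 53) gives 1314139t ≡ 24 (mod 53), and since 4⁻¹ ≡ 40 (mod 53), t ≡ 6. Hence x ≡ 165313 + 1314139·6 = 8050147 (mod 69649367).

8050147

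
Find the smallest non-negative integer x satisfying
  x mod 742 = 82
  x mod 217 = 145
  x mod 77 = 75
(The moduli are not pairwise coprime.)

149224

gcd(742, 217) = 7 and 7 | (145 − 82), so the pair is consistent; merging gives x ≡ 11212 (mod 23002), where 23002 = lcm(742, 217).
gcd(23002, 77) = 7 and 7 | (75 − 11212), so the pair is consistent; merging gives x ≡ 149224 (mod 253022), where 253022 = lcm(23002, 77).
The solution is unique modulo lcm(742, 217, 77) = 253022.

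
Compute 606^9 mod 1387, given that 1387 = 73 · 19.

533

Mod 73: 606 ≡ 22; 22^9 ≡ 22 (mod 73).
Mod 19: 606 ≡ 17; 17^9 ≡ 1 (mod 19).
Combine by CRT: x ≡ 22 (mod 73), x ≡ 1 (mod 19) ⇒ x ≡ 533 (mod 1387).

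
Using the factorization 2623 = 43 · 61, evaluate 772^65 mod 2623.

520

Mod 43: 772 ≡ 41; by Fermat, exponent reduces to 65 mod 42 = 23; 41^23 ≡ 4 (mod 43).
Mod 61: 772 ≡ 40; by Fermat, exponent reduces to 65 mod 60 = 5; 40^5 ≡ 32 (mod 61).
Combine by CRT: x ≡ 4 (mod 43), x ≡ 32 (mod 61) ⇒ x ≡ 520 (mod 2623).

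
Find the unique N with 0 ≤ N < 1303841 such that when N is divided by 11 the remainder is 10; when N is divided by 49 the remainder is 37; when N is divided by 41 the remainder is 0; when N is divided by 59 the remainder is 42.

1172313

From N ≡ 10 (mod 11) write N = 10 + 11t. Substituting into N ≡ 37 (mod 49) gives 11t ≡ 27 (mod 49), and since 11⁻¹ ≡ 9 (mod 49), t ≡ 47. Hence N ≡ 10 + 11·47 = 527 (mod 539).
From N ≡ 527 (mod 539) write N = 527 + 539t. Substituting into N ≡ 0 (mod 41) gives 539t ≡ 6 (mod 41), and since 6⁻¹ ≡ 7 (mod 41), t ≡ 1. Hence N ≡ 527 + 539·1 = 1066 (mod 22099).
From N ≡ 1066 (mod 22099) write N = 1066 + 22099t. Substituting into N ≡ 42 (mod 59) gives 22099t ≡ 38 (mod 59), and since 33⁻¹ ≡ 34 (mod 59), t ≡ 53. Hence N ≡ 1066 + 22099·53 = 1172313 (mod 1303841).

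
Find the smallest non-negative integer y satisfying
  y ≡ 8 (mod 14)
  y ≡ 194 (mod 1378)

gcd(14, 1378) = 2 and 2 | (194 − 8), so the pair is consistent; merging gives y ≡ 5706 (mod 9646), where 9646 = lcm(14, 1378).
The solution is unique modulo lcm(14, 1378) = 9646.

5706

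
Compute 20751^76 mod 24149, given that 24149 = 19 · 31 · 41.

4793

Mod 19: 20751 ≡ 3; by Fermat, exponent reduces to 76 mod 18 = 4; 3^4 ≡ 5 (mod 19).
Mod 31: 20751 ≡ 12; by Fermat, exponent reduces to 76 mod 30 = 16; 12^16 ≡ 19 (mod 31).
Mod 41: 20751 ≡ 5; by Fermat, exponent reduces to 76 mod 40 = 36; 5^36 ≡ 37 (mod 41).
Combine by CRT: x ≡ 5 (mod 19), x ≡ 19 (mod 31), x ≡ 37 (mod 41) ⇒ x ≡ 4793 (mod 24149).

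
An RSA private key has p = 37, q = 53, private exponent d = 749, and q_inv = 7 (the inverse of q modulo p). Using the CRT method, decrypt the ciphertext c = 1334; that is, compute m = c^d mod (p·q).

d_p = d mod (p−1) = 749 mod 36 = 29; d_q = d mod (q−1) = 21.
m₁ = c^(d_p) mod p: c ≡ 2 (mod 37), and 2^29 mod 37 = 24.
m₂ = c^(d_q) mod q: c ≡ 9 (mod 53), and 9^21 mod 53 = 38.
h = q_inv·(m₁ − m₂) mod p = 7·(24 − 38) mod 37 = 13.
m = m₂ + h·q = 38 + 13·53 = 727.

727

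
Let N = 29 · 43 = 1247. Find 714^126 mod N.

Mod 29: 714 ≡ 18; by Fermat, exponent reduces to 126 mod 28 = 14; 18^14 ≡ 28 (mod 29).
Mod 43: 714 ≡ 26; since 42 | 126, by Fermat 26^126 ≡ 1 (mod 43).
Combine by CRT: x ≡ 28 (mod 29), x ≡ 1 (mod 43) ⇒ x ≡ 173 (mod 1247).

173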